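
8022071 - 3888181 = 4133890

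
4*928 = 3712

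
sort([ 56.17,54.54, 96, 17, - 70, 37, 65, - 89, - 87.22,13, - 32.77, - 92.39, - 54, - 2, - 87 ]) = [ - 92.39,  -  89,  -  87.22 , - 87, - 70, - 54,- 32.77,- 2, 13,17,37, 54.54, 56.17, 65, 96]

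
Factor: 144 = 2^4*3^2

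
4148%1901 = 346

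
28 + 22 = 50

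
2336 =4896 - 2560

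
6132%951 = 426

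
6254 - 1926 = 4328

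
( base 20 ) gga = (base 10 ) 6730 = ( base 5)203410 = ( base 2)1101001001010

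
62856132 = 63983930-1127798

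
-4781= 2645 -7426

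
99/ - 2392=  - 1  +  2293/2392 = - 0.04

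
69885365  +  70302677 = 140188042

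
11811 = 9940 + 1871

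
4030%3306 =724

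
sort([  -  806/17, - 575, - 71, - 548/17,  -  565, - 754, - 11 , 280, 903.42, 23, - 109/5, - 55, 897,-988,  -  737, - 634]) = [  -  988,-754, - 737,-634,-575, - 565,  -  71,  -  55, - 806/17, - 548/17,  -  109/5, - 11,  23,280 , 897,903.42]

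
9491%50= 41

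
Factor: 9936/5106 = 2^3 * 3^2*37^ ( - 1 ) = 72/37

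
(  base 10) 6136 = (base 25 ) 9KB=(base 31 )6bt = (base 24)afg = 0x17F8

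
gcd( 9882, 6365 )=1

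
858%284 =6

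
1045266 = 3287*318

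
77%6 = 5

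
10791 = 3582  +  7209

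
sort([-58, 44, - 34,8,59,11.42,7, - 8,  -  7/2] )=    [ - 58, - 34, - 8, - 7/2,7,8, 11.42,  44,59]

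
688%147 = 100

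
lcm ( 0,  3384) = 0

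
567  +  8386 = 8953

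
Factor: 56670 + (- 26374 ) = 30296 = 2^3*7^1*541^1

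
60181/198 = 303+17/18  =  303.94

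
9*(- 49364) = - 444276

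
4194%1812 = 570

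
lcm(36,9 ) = 36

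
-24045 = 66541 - 90586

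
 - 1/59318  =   - 1 + 59317/59318 = - 0.00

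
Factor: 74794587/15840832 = 2^( - 6)*3^1*19^(-1)* 43^1*113^1*733^1*1861^( - 1) = 10684941/2262976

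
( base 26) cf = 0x147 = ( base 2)101000111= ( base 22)ej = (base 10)327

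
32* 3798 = 121536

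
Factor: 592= 2^4*37^1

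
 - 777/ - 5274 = 259/1758 = 0.15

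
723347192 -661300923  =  62046269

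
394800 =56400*7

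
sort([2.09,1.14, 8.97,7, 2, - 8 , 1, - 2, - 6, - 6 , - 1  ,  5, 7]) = [ - 8, - 6, - 6 , - 2,-1, 1, 1.14,2, 2.09, 5, 7, 7, 8.97 ]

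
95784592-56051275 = 39733317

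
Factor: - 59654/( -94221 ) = 2^1 * 3^(- 2 )*7^1*19^( - 2)*  29^( - 1 )*4261^1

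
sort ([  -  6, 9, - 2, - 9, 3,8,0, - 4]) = [- 9, - 6, - 4, - 2,0,  3,8,9]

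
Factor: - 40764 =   -  2^2*3^1*43^1*79^1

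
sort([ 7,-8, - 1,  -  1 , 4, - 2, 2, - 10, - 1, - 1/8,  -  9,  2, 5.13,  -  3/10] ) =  [ - 10, - 9, - 8, - 2,-1, - 1 , - 1 , - 3/10,-1/8, 2,  2, 4 , 5.13, 7 ] 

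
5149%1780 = 1589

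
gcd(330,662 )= 2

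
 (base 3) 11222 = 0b10000110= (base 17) 7f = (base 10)134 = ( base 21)68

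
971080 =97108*10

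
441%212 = 17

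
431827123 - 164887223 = 266939900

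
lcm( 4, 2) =4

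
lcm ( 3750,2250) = 11250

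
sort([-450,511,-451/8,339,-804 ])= [ - 804,-450 , - 451/8,339,511]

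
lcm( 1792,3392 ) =94976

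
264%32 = 8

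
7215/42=2405/14= 171.79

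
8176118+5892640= 14068758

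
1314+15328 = 16642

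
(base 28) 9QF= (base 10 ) 7799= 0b1111001110111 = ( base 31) 83i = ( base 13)371C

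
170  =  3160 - 2990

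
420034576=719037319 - 299002743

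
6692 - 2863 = 3829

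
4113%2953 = 1160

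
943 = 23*41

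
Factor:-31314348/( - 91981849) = 2^2*3^2*13^2*17^( - 1 )*71^( - 1)*5147^1  *  76207^( - 1)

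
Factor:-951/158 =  - 2^( - 1 )  *3^1*79^( - 1)*317^1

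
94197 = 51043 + 43154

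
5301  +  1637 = 6938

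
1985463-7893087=- 5907624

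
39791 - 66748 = -26957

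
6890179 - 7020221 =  - 130042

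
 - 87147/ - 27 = 3227 +2/3 = 3227.67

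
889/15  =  59 +4/15=59.27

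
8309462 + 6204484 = 14513946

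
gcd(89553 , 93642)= 3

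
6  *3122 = 18732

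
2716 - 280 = 2436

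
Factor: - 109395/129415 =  - 153/181 = - 3^2*17^1*181^ ( -1)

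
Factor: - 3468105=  -3^2 * 5^1*77069^1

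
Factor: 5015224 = 2^3*773^1*811^1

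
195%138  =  57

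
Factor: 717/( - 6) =-2^( -1)*239^1 = -239/2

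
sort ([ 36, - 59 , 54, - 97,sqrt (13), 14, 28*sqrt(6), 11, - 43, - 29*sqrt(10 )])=[ - 97, - 29*sqrt(10),-59, - 43, sqrt( 13 ),11 , 14 , 36, 54,  28 * sqrt (6) ] 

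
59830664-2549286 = 57281378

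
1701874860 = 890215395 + 811659465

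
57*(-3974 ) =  - 226518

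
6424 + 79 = 6503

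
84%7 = 0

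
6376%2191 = 1994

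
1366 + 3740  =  5106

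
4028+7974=12002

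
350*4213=1474550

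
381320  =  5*76264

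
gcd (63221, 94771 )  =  1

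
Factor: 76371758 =2^1*2111^1*18089^1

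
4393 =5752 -1359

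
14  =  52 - 38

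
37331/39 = 957 + 8/39 = 957.21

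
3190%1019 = 133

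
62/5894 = 31/2947= 0.01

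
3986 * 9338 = 37221268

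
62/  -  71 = - 1+9/71 = - 0.87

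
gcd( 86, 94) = 2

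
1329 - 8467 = - 7138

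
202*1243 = 251086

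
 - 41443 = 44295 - 85738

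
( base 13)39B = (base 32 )jr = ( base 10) 635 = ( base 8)1173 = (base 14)335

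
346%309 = 37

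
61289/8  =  61289/8 = 7661.12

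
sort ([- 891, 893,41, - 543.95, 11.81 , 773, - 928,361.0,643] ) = [ - 928, - 891 , - 543.95,11.81,41, 361.0,643, 773,893] 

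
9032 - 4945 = 4087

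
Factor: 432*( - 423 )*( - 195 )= 2^4*3^6*5^1*13^1*47^1 = 35633520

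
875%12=11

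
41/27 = 1 + 14/27 =1.52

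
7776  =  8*972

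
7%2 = 1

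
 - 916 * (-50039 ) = 45835724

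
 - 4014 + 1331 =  - 2683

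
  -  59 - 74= - 133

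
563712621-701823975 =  - 138111354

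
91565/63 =91565/63 = 1453.41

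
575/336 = 1 + 239/336 = 1.71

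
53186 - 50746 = 2440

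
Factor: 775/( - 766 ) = -2^( - 1 )*5^2*31^1 * 383^( - 1 )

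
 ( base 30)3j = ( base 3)11001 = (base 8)155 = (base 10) 109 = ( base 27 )41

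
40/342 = 20/171 = 0.12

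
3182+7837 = 11019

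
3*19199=57597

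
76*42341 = 3217916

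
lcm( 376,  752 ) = 752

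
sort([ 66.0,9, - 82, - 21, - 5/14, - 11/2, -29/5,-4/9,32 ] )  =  [ - 82, - 21, - 29/5, - 11/2, - 4/9, - 5/14, 9,  32, 66.0]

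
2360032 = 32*73751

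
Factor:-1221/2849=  - 3/7 = - 3^1*7^( - 1) 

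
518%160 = 38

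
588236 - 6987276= -6399040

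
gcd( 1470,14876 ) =2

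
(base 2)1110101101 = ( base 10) 941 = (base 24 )1F5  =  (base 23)1hl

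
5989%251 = 216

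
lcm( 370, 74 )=370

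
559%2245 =559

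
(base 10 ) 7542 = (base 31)7q9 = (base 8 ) 16566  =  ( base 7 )30663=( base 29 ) 8s2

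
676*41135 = 27807260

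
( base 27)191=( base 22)205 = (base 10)973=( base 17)364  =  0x3cd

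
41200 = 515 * 80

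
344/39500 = 86/9875 =0.01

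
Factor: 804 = 2^2*3^1*67^1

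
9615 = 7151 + 2464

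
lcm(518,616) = 22792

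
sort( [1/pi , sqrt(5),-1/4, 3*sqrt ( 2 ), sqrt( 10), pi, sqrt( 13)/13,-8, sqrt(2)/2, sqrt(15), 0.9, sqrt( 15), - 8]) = [ - 8, - 8, - 1/4,sqrt( 13) /13, 1/pi,sqrt( 2)/2,  0.9 , sqrt( 5 ),pi, sqrt( 10 ),sqrt( 15),sqrt(15), 3*sqrt( 2 ) ]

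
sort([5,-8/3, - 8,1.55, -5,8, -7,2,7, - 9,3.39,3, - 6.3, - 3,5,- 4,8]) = [ - 9, - 8, - 7, - 6.3,-5, - 4,-3, - 8/3,1.55,  2,3, 3.39,  5,  5, 7,8, 8 ] 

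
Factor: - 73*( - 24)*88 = 154176 =2^6*3^1 *11^1*73^1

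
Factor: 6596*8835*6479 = 377568001140=   2^2*3^1 * 5^1 * 11^1*17^1*19^2*31^2*97^1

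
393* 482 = 189426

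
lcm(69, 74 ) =5106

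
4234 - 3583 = 651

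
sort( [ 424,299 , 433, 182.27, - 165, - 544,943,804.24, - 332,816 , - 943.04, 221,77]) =[  -  943.04, - 544,-332,-165,77 , 182.27 , 221, 299,424, 433,804.24,816 , 943 ] 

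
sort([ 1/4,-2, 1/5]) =[ - 2, 1/5, 1/4]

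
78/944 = 39/472 = 0.08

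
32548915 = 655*49693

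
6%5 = 1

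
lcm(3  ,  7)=21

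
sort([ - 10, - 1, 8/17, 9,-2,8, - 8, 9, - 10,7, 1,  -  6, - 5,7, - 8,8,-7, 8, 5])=[ - 10, - 10,  -  8, - 8, - 7, - 6, - 5, - 2, - 1,  8/17,1, 5, 7,  7,8,8,8,  9,9]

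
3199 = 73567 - 70368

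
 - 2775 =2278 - 5053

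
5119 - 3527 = 1592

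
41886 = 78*537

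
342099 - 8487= 333612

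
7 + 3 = 10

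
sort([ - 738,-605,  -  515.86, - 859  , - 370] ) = [ - 859 , - 738, - 605, - 515.86, - 370]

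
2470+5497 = 7967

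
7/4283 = 7/4283= 0.00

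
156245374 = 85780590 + 70464784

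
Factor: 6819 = 3^1*2273^1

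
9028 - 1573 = 7455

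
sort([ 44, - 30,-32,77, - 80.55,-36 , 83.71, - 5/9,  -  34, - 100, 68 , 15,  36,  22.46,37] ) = [  -  100, -80.55, - 36, - 34, - 32, - 30, - 5/9,15,22.46 , 36,37,44,68, 77,83.71]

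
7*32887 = 230209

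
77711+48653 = 126364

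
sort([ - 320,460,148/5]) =[ - 320, 148/5,460]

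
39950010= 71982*555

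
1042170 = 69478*15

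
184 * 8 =1472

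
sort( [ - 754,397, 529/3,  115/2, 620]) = [ -754,115/2, 529/3, 397,620]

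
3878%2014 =1864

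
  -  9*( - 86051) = 774459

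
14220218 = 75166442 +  - 60946224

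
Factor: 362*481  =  2^1*13^1*37^1*181^1 =174122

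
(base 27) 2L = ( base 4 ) 1023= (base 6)203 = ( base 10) 75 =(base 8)113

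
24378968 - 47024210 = - 22645242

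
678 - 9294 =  -8616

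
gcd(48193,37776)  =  1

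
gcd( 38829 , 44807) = 7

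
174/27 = 6 + 4/9=6.44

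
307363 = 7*43909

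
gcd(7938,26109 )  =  27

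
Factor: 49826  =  2^1*7^1*3559^1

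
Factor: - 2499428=  -  2^2 * 137^1 * 4561^1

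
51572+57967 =109539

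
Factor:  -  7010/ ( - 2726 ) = 3505/1363=5^1*29^ (-1) * 47^(-1 ) * 701^1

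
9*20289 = 182601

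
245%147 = 98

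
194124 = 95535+98589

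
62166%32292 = 29874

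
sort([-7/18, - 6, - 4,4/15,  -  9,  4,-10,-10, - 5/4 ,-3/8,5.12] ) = [ - 10, -10,-9, - 6 ,-4, - 5/4,  -  7/18, - 3/8, 4/15, 4,  5.12 ] 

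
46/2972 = 23/1486 = 0.02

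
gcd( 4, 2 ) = 2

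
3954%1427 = 1100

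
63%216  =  63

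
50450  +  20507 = 70957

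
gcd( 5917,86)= 1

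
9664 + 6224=15888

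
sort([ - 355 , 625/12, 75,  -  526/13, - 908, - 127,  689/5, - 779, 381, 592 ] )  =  [ - 908, -779, - 355, - 127,-526/13 , 625/12  ,  75, 689/5,381,592]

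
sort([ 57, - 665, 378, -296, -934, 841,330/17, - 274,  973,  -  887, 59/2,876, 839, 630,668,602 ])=[ - 934,-887 , - 665, - 296, - 274,  330/17,59/2 , 57  ,  378,602, 630,668,839, 841, 876, 973]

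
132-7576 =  - 7444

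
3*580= 1740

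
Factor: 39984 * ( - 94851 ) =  - 3792522384=   -2^4*3^5 * 7^2  *  17^1*1171^1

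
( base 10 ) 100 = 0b1100100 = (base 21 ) 4g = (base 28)3g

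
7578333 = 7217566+360767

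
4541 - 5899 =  - 1358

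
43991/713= 43991/713 = 61.70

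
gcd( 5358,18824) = 2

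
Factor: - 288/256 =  - 9/8 = -2^( - 3 )*3^2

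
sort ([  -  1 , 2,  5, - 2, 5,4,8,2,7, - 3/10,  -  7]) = [ - 7 , - 2, - 1,- 3/10,2, 2,4, 5,5 , 7,8]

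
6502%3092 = 318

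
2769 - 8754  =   - 5985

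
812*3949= 3206588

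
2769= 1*2769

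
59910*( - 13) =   -  778830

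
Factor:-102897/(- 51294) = 2^( - 1)*3^2 * 37^1*83^(-1) = 333/166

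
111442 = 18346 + 93096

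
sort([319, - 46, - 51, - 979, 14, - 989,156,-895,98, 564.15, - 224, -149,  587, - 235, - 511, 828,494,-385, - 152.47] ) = [ - 989, - 979, - 895, - 511,-385, - 235, - 224, - 152.47 , - 149, - 51, - 46 , 14,98,  156,319,494,564.15, 587,828]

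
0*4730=0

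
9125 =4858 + 4267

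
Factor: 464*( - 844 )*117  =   - 2^6*3^2 *13^1*29^1*211^1 = - 45819072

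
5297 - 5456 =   -  159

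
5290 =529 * 10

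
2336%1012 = 312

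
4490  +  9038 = 13528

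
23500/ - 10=  -  2350+0/1 = - 2350.00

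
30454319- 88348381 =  - 57894062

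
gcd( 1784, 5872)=8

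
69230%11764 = 10410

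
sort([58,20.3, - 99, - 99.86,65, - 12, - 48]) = [ - 99.86, - 99, - 48, - 12, 20.3,58,  65]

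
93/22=4 + 5/22 = 4.23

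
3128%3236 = 3128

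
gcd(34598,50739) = 1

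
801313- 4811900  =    -  4010587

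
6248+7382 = 13630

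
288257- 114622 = 173635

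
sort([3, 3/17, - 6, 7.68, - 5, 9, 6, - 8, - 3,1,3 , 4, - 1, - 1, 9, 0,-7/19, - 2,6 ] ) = [ - 8, - 6, - 5, - 3,  -  2, - 1, - 1, - 7/19,0, 3/17,1, 3,3,4, 6,6, 7.68,  9,9] 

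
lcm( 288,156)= 3744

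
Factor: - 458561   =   - 139^1*3299^1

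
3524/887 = 3 + 863/887 = 3.97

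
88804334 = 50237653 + 38566681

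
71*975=69225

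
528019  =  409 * 1291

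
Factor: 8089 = 8089^1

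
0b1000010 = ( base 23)2k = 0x42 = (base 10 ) 66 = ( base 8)102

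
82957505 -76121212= 6836293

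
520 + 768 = 1288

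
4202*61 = 256322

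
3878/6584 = 1939/3292 = 0.59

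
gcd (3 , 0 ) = 3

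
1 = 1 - 0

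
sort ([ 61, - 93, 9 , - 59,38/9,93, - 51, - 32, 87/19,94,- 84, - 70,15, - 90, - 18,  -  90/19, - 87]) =[-93, - 90, - 87, - 84, - 70,-59, - 51, - 32,  -  18, - 90/19, 38/9, 87/19,9,15,61,93,94 ] 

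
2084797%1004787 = 75223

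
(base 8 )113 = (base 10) 75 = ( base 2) 1001011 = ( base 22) 39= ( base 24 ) 33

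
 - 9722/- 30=4861/15 = 324.07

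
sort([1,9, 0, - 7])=[-7,0, 1,9 ] 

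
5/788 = 5/788= 0.01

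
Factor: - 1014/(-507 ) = 2 = 2^1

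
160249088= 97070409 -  - 63178679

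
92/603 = 92/603 = 0.15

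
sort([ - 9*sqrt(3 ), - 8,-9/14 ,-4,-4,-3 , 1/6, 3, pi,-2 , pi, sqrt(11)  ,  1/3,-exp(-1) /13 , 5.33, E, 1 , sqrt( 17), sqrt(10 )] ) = [ - 9*sqrt( 3), - 8, - 4, - 4,-3 ,-2 ,  -  9/14 ,-exp( - 1 ) /13, 1/6,1/3 , 1, E,3, pi, pi,  sqrt(10),sqrt( 11 ), sqrt (17 ) , 5.33]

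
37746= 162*233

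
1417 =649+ 768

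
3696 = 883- - 2813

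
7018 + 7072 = 14090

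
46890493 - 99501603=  - 52611110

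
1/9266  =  1/9266 = 0.00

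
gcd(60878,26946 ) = 998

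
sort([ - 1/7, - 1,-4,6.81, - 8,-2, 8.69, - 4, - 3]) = [ - 8, - 4, - 4,- 3 , - 2, - 1, - 1/7, 6.81,8.69]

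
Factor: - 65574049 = -17^1*3857297^1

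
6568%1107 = 1033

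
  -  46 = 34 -80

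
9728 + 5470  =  15198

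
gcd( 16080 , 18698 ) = 2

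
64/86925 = 64/86925 =0.00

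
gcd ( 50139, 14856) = 1857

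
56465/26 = 56465/26 = 2171.73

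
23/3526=23/3526 = 0.01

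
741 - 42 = 699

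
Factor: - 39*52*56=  - 113568  =  - 2^5*3^1 * 7^1*13^2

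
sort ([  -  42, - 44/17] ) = [ - 42 , - 44/17] 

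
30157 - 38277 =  - 8120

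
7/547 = 7/547 = 0.01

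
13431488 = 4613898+8817590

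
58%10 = 8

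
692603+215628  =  908231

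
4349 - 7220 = - 2871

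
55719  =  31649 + 24070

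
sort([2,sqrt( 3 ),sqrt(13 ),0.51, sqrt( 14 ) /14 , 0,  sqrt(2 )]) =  [0,  sqrt ( 14)/14, 0.51,sqrt ( 2),  sqrt(3),2, sqrt ( 13 )] 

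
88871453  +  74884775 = 163756228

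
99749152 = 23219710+76529442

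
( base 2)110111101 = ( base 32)DT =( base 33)dg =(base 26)H3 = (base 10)445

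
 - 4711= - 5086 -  - 375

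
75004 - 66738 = 8266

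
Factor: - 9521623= - 9521623^1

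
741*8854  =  6560814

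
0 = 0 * 4783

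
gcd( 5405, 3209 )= 1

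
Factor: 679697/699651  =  3^(-3)*103^1*6599^1*25913^ ( - 1 )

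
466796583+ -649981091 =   -  183184508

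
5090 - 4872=218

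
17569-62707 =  - 45138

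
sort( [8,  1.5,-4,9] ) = [-4, 1.5,8,  9] 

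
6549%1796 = 1161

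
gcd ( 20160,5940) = 180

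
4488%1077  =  180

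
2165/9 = 2165/9 =240.56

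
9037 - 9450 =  - 413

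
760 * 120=91200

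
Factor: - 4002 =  - 2^1*3^1*23^1*29^1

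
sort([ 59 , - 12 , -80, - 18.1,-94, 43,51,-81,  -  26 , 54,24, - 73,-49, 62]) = [ - 94 , - 81,-80 , - 73, - 49, - 26, - 18.1, - 12, 24, 43, 51 , 54, 59 , 62]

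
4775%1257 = 1004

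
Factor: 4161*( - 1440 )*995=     -  2^5* 3^3*5^2*19^1*73^1*199^1 = -5961880800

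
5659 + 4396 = 10055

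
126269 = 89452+36817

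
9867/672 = 14+153/224 = 14.68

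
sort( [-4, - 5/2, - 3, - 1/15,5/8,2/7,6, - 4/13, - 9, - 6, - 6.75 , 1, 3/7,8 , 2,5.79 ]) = [ - 9,-6.75, - 6,  -  4 ,  -  3,-5/2, - 4/13,  -  1/15 , 2/7,  3/7,5/8, 1, 2,  5.79,6, 8 ] 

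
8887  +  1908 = 10795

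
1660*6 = 9960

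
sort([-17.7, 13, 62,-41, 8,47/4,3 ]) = [ - 41, - 17.7,3, 8, 47/4, 13,62 ] 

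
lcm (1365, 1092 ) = 5460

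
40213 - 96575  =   - 56362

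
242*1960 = 474320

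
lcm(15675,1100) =62700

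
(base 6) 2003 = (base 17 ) 18A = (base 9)533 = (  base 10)435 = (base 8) 663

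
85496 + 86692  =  172188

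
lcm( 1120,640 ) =4480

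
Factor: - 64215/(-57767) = 3^2*5^1*61^(-1 )*947^( - 1)*1427^1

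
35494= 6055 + 29439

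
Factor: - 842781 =-3^1*280927^1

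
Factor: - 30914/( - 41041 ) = 2^1 *7^( -1 )*11^( -1)*29^1 = 58/77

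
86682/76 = 1140 + 21/38 = 1140.55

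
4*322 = 1288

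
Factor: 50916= 2^2*3^1*4243^1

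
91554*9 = 823986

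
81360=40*2034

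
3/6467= 3/6467 = 0.00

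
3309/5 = 3309/5 = 661.80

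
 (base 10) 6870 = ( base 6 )51450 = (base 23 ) cmg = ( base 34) 5w2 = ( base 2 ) 1101011010110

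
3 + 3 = 6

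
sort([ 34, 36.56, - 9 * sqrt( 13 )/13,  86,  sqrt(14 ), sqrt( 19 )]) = [ - 9*sqrt( 13) /13,sqrt( 14), sqrt( 19) , 34,36.56 , 86 ] 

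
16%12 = 4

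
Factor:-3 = -3^1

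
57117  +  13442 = 70559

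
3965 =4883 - 918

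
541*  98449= 53260909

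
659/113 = 659/113 = 5.83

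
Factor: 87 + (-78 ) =3^2= 9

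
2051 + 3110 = 5161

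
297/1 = 297 =297.00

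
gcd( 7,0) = 7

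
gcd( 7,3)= 1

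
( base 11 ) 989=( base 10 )1186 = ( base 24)21a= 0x4a2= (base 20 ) 2J6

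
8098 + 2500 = 10598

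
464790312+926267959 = 1391058271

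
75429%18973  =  18510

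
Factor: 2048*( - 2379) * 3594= -17510658048 = -2^12*3^2*13^1*61^1 *599^1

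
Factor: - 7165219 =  - 43^1*281^1* 593^1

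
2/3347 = 2/3347 = 0.00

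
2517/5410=2517/5410 = 0.47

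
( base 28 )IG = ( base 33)FP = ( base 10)520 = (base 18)1AG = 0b1000001000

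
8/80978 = 4/40489 = 0.00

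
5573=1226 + 4347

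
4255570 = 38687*110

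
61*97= 5917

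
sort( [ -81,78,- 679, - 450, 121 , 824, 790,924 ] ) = [ - 679, - 450, - 81, 78, 121,  790,824, 924 ] 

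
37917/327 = 115+ 104/109=115.95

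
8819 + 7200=16019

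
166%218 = 166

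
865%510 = 355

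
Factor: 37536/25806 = 16/11 = 2^4*11^(-1 ) 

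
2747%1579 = 1168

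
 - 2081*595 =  - 1238195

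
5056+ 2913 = 7969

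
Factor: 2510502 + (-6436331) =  - 3925829 = - 3925829^1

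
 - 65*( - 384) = 24960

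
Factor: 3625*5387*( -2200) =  - 2^3 * 5^5*11^1*29^1 * 5387^1 =- 42961325000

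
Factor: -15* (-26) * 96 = 37440= 2^6*3^2*5^1*13^1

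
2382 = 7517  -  5135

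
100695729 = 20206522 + 80489207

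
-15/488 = -15/488= -0.03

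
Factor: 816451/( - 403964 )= - 2^( - 2 )*11^( - 1 )*9181^( - 1 )*816451^1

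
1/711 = 1/711= 0.00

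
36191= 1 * 36191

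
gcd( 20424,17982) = 222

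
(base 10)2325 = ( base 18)733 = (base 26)3bb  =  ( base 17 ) 80D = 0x915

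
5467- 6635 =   -  1168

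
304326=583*522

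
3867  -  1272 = 2595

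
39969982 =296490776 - 256520794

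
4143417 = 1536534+2606883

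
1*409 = 409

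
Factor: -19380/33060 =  - 17/29 = - 17^1*29^( - 1) 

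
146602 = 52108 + 94494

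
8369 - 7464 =905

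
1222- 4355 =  - 3133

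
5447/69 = 78 + 65/69 = 78.94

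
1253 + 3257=4510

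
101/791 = 101/791= 0.13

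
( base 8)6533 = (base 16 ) D5B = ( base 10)3419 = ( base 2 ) 110101011011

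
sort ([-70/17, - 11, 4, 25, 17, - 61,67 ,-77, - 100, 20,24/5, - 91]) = [-100, - 91,-77,- 61,  -  11,  -  70/17,4, 24/5 , 17, 20, 25,67]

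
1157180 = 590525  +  566655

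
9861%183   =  162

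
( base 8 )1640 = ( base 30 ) 10S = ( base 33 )S4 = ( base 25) 1C3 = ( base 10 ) 928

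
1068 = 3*356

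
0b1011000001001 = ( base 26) 88P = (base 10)5641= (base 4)1120021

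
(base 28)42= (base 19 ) 60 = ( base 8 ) 162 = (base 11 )a4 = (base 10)114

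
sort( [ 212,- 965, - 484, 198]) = [ - 965,-484,198,212 ]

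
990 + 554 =1544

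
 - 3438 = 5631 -9069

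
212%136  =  76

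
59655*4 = 238620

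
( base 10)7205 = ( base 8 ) 16045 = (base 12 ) 4205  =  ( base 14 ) 28a9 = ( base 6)53205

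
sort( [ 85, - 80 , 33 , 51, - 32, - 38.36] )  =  [ - 80, -38.36, - 32,33,  51,85 ] 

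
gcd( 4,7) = 1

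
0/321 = 0=0.00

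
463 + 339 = 802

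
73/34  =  73/34 = 2.15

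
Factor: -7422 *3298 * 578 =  - 2^3*3^1*17^3*97^1*1237^1 = -14148142968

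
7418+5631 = 13049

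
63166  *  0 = 0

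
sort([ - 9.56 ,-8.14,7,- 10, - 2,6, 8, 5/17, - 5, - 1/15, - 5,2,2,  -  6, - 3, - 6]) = [ - 10,-9.56, - 8.14, - 6, -6, - 5 , - 5, - 3,-2,  -  1/15,5/17,2, 2,6,7, 8] 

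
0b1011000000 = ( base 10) 704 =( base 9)862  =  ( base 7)2024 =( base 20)1F4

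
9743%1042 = 365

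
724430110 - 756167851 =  - 31737741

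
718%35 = 18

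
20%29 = 20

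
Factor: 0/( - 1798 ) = 0 = 0^1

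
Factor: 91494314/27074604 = 2^( - 1 )*3^( - 1)*89^1*514013^1 * 2256217^(-1)  =  45747157/13537302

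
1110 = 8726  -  7616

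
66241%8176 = 833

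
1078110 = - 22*( - 49005 )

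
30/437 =30/437=0.07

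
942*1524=1435608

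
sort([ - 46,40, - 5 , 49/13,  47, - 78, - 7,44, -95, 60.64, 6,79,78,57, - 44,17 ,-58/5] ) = [-95, - 78,-46, -44,  -  58/5, - 7, - 5, 49/13,6,17, 40,44, 47, 57, 60.64, 78,  79] 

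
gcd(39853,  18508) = 1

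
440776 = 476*926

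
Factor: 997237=17^1 * 58661^1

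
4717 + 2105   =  6822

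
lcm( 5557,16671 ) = 16671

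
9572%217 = 24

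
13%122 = 13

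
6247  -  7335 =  - 1088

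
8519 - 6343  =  2176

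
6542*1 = 6542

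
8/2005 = 8/2005  =  0.00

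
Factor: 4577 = 23^1 * 199^1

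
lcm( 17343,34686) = 34686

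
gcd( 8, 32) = 8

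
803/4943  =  803/4943 = 0.16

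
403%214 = 189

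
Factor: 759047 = 759047^1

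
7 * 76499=535493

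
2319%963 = 393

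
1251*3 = 3753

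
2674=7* 382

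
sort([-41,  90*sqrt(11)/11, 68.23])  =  [ - 41,  90*sqrt(11 )/11,  68.23 ]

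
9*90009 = 810081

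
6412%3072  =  268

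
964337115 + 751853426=1716190541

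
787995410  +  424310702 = 1212306112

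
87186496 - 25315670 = 61870826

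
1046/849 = 1 + 197/849 = 1.23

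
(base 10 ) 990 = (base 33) u0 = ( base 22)210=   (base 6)4330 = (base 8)1736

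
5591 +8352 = 13943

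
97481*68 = 6628708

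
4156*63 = 261828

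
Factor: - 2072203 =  - 7^1*389^1*761^1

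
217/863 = 217/863 = 0.25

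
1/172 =1/172  =  0.01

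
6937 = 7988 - 1051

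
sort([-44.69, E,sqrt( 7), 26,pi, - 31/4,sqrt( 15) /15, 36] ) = [ - 44.69, - 31/4 , sqrt(15)/15,  sqrt(7), E, pi, 26, 36]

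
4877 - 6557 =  - 1680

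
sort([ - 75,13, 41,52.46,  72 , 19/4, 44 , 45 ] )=[ - 75,19/4 , 13,41 , 44 , 45, 52.46,72] 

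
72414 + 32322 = 104736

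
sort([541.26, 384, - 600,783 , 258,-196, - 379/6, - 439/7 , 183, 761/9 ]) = [ -600, - 196,-379/6,-439/7,761/9,183, 258,384,541.26, 783 ] 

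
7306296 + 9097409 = 16403705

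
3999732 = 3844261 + 155471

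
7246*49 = 355054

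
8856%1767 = 21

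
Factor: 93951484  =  2^2 *11^1 * 97^1*22013^1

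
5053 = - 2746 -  - 7799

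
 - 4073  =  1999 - 6072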